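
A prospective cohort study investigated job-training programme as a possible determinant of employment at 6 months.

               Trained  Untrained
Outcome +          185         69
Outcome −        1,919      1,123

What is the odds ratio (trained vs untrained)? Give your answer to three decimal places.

Reading the table with exposure as columns: a = 185 (Trained, case), b = 1919 (Trained, non-case), c = 69 (Untrained, case), d = 1123.
OR = (a·d)/(b·c) = (185 × 1123) / (1919 × 69) = 207755 / 132411 = 1.56902
The odds of employment at 6 months are about 1.57 times as high in the trained group.

1.569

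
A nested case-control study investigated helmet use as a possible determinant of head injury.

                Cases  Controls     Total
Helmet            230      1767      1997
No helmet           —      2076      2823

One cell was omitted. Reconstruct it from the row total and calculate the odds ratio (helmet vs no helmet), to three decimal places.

The missing cell is in the unexposed row: 2823 − 2076 = 747.
So a = 230, b = 1767, c = 747, d = 2076.
OR = (a·d)/(b·c) = (230 × 2076) / (1767 × 747) = 477480 / 1319949 = 0.36174

0.362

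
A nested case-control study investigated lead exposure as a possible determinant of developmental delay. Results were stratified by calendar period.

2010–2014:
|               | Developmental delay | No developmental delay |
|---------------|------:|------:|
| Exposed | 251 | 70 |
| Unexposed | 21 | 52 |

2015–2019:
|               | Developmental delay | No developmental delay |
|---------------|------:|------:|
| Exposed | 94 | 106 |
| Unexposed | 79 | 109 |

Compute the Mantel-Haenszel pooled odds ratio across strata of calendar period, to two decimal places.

2.35

OR_MH = Σ(aᵢdᵢ/nᵢ) / Σ(bᵢcᵢ/nᵢ), where nᵢ is the stratum total.
Stratum 1 (2010–2014): n = 394; a·d/n = 251·52/394 = 33.1269; b·c/n = 70·21/394 = 3.7310
Stratum 2 (2015–2019): n = 388; a·d/n = 94·109/388 = 26.4072; b·c/n = 106·79/388 = 21.5825
OR_MH = (33.1269 + 26.4072) / (3.7310 + 21.5825) = 59.5341 / 25.3134 = 2.35188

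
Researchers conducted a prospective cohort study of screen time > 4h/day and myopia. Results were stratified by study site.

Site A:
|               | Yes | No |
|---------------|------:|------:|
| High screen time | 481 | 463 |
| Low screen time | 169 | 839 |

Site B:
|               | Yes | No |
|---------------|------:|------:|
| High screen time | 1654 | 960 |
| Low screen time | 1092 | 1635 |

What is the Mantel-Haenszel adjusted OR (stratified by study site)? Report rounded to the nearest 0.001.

OR_MH = Σ(aᵢdᵢ/nᵢ) / Σ(bᵢcᵢ/nᵢ), where nᵢ is the stratum total.
Stratum 1 (Site A): n = 1952; a·d/n = 481·839/1952 = 206.7413; b·c/n = 463·169/1952 = 40.0856
Stratum 2 (Site B): n = 5341; a·d/n = 1654·1635/5341 = 506.3265; b·c/n = 960·1092/5341 = 196.2779
OR_MH = (206.7413 + 506.3265) / (40.0856 + 196.2779) = 713.0678 / 236.3634 = 3.01683

3.017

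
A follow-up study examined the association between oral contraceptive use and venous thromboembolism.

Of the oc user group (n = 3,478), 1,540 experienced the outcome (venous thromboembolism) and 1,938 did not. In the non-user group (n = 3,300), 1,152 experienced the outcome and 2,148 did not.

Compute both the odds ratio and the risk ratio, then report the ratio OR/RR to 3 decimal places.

1.168

From the description: a = 1540, b = 1938, c = 1152, d = 2148.
OR = (1540·2148)/(1938·1152) = 3307920/2232576 = 1.48166
Risk in exposed = 1540/3478 = 0.44278; risk in unexposed = 1152/3300 = 0.34909; RR = 1.26839
OR/RR = 1.48166 / 1.26839 = 1.16814
The outcome is not rare, so the OR lies further from 1 than the RR.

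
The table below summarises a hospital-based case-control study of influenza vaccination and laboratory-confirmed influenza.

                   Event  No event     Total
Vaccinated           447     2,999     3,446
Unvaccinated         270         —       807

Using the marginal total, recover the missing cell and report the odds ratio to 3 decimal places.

0.296

The missing cell is in the unexposed row: 807 − 270 = 537.
So a = 447, b = 2999, c = 270, d = 537.
OR = (a·d)/(b·c) = (447 × 537) / (2999 × 270) = 240039 / 809730 = 0.29644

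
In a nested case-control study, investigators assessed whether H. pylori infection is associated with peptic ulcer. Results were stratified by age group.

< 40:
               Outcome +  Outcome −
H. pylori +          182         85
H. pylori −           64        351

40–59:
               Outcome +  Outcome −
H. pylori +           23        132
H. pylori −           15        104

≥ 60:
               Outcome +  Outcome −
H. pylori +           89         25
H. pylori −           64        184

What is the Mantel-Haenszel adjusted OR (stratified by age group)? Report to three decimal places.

7.524

OR_MH = Σ(aᵢdᵢ/nᵢ) / Σ(bᵢcᵢ/nᵢ), where nᵢ is the stratum total.
Stratum 1 (< 40): n = 682; a·d/n = 182·351/682 = 93.6686; b·c/n = 85·64/682 = 7.9765
Stratum 2 (40–59): n = 274; a·d/n = 23·104/274 = 8.7299; b·c/n = 132·15/274 = 7.2263
Stratum 3 (≥ 60): n = 362; a·d/n = 89·184/362 = 45.2376; b·c/n = 25·64/362 = 4.4199
OR_MH = (93.6686 + 8.7299 + 45.2376) / (7.9765 + 7.2263 + 4.4199) = 147.6361 / 19.6227 = 7.52374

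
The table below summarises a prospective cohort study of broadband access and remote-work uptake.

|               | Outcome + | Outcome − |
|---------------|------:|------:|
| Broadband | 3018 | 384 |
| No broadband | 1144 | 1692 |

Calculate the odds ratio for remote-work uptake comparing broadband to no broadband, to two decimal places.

Cells: a = 3018, b = 384, c = 1144, d = 1692.
OR = (a·d)/(b·c) = (3018 × 1692) / (384 × 1144) = 5106456 / 439296 = 11.62418
The odds of remote-work uptake are about 11.62 times as high in the broadband group.

11.62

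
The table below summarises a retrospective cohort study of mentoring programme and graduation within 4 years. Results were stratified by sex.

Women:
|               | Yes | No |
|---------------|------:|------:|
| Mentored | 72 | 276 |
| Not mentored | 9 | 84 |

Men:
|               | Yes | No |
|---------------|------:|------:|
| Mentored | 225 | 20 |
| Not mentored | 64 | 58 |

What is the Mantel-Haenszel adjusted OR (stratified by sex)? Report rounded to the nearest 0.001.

5.402

OR_MH = Σ(aᵢdᵢ/nᵢ) / Σ(bᵢcᵢ/nᵢ), where nᵢ is the stratum total.
Stratum 1 (Women): n = 441; a·d/n = 72·84/441 = 13.7143; b·c/n = 276·9/441 = 5.6327
Stratum 2 (Men): n = 367; a·d/n = 225·58/367 = 35.5586; b·c/n = 20·64/367 = 3.4877
OR_MH = (13.7143 + 35.5586) / (5.6327 + 3.4877) = 49.2729 / 9.1204 = 5.40249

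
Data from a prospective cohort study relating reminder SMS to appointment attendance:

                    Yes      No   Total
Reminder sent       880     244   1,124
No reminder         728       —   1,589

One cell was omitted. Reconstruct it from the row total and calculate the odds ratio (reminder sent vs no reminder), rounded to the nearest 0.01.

4.27

The missing cell is in the unexposed row: 1589 − 728 = 861.
So a = 880, b = 244, c = 728, d = 861.
OR = (a·d)/(b·c) = (880 × 861) / (244 × 728) = 757680 / 177632 = 4.26545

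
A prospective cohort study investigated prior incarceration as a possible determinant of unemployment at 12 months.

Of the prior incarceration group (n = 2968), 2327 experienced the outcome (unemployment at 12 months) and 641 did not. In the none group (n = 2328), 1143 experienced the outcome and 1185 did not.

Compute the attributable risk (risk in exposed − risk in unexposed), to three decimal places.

From the description: a = 2327, b = 641, c = 1143, d = 1185.
Risk in exposed = 2327/2968 = 0.784030; risk in unexposed = 1143/2328 = 0.490979.
Risk difference = 0.784030 − 0.490979 = 0.293050

0.293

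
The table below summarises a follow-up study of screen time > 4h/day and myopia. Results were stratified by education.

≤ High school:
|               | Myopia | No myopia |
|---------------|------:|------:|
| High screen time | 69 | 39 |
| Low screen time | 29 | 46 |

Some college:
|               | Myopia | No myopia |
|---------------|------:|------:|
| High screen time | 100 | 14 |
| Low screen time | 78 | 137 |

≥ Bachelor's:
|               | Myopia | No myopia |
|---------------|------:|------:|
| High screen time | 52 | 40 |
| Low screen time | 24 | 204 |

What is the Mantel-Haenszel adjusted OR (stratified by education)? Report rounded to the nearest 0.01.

7.37

OR_MH = Σ(aᵢdᵢ/nᵢ) / Σ(bᵢcᵢ/nᵢ), where nᵢ is the stratum total.
Stratum 1 (≤ High school): n = 183; a·d/n = 69·46/183 = 17.3443; b·c/n = 39·29/183 = 6.1803
Stratum 2 (Some college): n = 329; a·d/n = 100·137/329 = 41.6413; b·c/n = 14·78/329 = 3.3191
Stratum 3 (≥ Bachelor's): n = 320; a·d/n = 52·204/320 = 33.1500; b·c/n = 40·24/320 = 3.0000
OR_MH = (17.3443 + 41.6413 + 33.1500) / (6.1803 + 3.3191 + 3.0000) = 92.1356 / 12.4995 = 7.37116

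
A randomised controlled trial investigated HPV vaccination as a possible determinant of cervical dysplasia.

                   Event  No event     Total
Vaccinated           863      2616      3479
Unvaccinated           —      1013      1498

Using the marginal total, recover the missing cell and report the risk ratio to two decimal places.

0.77

The missing cell is in the unexposed row: 1498 − 1013 = 485.
So a = 863, b = 2616, c = 485, d = 1013.
RR = [a/(a+b)] / [c/(c+d)] = (863/3479) / (485/1498) = 0.24806/0.32377 = 0.76617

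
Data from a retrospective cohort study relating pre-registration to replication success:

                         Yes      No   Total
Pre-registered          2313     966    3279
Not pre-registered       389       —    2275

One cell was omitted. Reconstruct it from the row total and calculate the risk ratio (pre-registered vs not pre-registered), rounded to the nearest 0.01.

4.13

The missing cell is in the unexposed row: 2275 − 389 = 1886.
So a = 2313, b = 966, c = 389, d = 1886.
RR = [a/(a+b)] / [c/(c+d)] = (2313/3279) / (389/2275) = 0.70540/0.17099 = 4.12540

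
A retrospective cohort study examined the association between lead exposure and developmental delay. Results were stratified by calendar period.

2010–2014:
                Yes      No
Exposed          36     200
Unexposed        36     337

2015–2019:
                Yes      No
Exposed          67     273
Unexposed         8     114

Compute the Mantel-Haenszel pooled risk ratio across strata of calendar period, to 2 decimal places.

2.00

RR_MH = Σ(aᵢ·n₀ᵢ/nᵢ) / Σ(cᵢ·n₁ᵢ/nᵢ), with n₁ᵢ = aᵢ+bᵢ (exposed), n₀ᵢ = cᵢ+dᵢ (unexposed), nᵢ = n₁ᵢ+n₀ᵢ.
Stratum 1 (2010–2014): n₁ = 236, n₀ = 373, n = 609; a·n₀/n = 36·373/609 = 22.0493; c·n₁/n = 36·236/609 = 13.9507
Stratum 2 (2015–2019): n₁ = 340, n₀ = 122, n = 462; a·n₀/n = 67·122/462 = 17.6926; c·n₁/n = 8·340/462 = 5.8874
RR_MH = (22.0493 + 17.6926) / (13.9507 + 5.8874) = 39.7419 / 19.8382 = 2.00330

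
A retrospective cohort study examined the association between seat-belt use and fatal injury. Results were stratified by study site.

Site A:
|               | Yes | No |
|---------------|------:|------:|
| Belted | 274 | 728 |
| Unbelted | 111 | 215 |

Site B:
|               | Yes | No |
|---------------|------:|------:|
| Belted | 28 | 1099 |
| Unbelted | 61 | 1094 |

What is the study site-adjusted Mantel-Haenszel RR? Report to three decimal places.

RR_MH = Σ(aᵢ·n₀ᵢ/nᵢ) / Σ(cᵢ·n₁ᵢ/nᵢ), with n₁ᵢ = aᵢ+bᵢ (exposed), n₀ᵢ = cᵢ+dᵢ (unexposed), nᵢ = n₁ᵢ+n₀ᵢ.
Stratum 1 (Site A): n₁ = 1002, n₀ = 326, n = 1328; a·n₀/n = 274·326/1328 = 67.2620; c·n₁/n = 111·1002/1328 = 83.7515
Stratum 2 (Site B): n₁ = 1127, n₀ = 1155, n = 2282; a·n₀/n = 28·1155/2282 = 14.1718; c·n₁/n = 61·1127/2282 = 30.1258
RR_MH = (67.2620 + 14.1718) / (83.7515 + 30.1258) = 81.4338 / 113.8773 = 0.71510

0.715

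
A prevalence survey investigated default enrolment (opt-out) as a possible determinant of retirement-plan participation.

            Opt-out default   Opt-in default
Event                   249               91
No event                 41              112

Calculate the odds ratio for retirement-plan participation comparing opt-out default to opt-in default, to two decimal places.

7.47

Reading the table with exposure as columns: a = 249 (Opt-out default, case), b = 41 (Opt-out default, non-case), c = 91 (Opt-in default, case), d = 112.
OR = (a·d)/(b·c) = (249 × 112) / (41 × 91) = 27888 / 3731 = 7.47467
The odds of retirement-plan participation are about 7.47 times as high in the opt-out default group.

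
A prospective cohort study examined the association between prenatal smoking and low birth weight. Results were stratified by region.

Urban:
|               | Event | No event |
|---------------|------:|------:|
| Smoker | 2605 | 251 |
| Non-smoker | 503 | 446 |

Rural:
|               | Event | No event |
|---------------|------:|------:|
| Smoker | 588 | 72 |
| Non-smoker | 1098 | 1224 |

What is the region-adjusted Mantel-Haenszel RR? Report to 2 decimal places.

RR_MH = Σ(aᵢ·n₀ᵢ/nᵢ) / Σ(cᵢ·n₁ᵢ/nᵢ), with n₁ᵢ = aᵢ+bᵢ (exposed), n₀ᵢ = cᵢ+dᵢ (unexposed), nᵢ = n₁ᵢ+n₀ᵢ.
Stratum 1 (Urban): n₁ = 2856, n₀ = 949, n = 3805; a·n₀/n = 2605·949/3805 = 649.7096; c·n₁/n = 503·2856/3805 = 377.5474
Stratum 2 (Rural): n₁ = 660, n₀ = 2322, n = 2982; a·n₀/n = 588·2322/2982 = 457.8592; c·n₁/n = 1098·660/2982 = 243.0181
RR_MH = (649.7096 + 457.8592) / (377.5474 + 243.0181) = 1107.5687 / 620.5655 = 1.78477

1.78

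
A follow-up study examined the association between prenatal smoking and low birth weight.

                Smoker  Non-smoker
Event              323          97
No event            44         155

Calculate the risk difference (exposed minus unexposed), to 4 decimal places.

Reading the table with exposure as columns: a = 323 (Smoker, case), b = 44 (Smoker, non-case), c = 97 (Non-smoker, case), d = 155.
Risk in exposed = 323/367 = 0.880109; risk in unexposed = 97/252 = 0.384921.
Risk difference = 0.880109 − 0.384921 = 0.495188

0.4952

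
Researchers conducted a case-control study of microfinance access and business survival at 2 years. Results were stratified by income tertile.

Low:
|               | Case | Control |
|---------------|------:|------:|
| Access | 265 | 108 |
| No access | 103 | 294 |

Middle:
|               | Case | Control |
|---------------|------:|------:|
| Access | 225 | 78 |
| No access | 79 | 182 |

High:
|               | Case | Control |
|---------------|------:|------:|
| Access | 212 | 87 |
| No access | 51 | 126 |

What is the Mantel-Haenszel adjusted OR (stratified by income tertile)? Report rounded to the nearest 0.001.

6.627

OR_MH = Σ(aᵢdᵢ/nᵢ) / Σ(bᵢcᵢ/nᵢ), where nᵢ is the stratum total.
Stratum 1 (Low): n = 770; a·d/n = 265·294/770 = 101.1818; b·c/n = 108·103/770 = 14.4468
Stratum 2 (Middle): n = 564; a·d/n = 225·182/564 = 72.6064; b·c/n = 78·79/564 = 10.9255
Stratum 3 (High): n = 476; a·d/n = 212·126/476 = 56.1176; b·c/n = 87·51/476 = 9.3214
OR_MH = (101.1818 + 72.6064 + 56.1176) / (14.4468 + 10.9255 + 9.3214) = 229.9058 / 34.6937 = 6.62673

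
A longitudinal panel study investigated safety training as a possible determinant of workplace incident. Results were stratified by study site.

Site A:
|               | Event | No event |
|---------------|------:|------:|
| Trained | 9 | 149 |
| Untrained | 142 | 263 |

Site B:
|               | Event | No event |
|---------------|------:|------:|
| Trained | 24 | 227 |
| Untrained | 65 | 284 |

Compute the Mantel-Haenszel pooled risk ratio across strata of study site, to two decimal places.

RR_MH = Σ(aᵢ·n₀ᵢ/nᵢ) / Σ(cᵢ·n₁ᵢ/nᵢ), with n₁ᵢ = aᵢ+bᵢ (exposed), n₀ᵢ = cᵢ+dᵢ (unexposed), nᵢ = n₁ᵢ+n₀ᵢ.
Stratum 1 (Site A): n₁ = 158, n₀ = 405, n = 563; a·n₀/n = 9·405/563 = 6.4742; c·n₁/n = 142·158/563 = 39.8508
Stratum 2 (Site B): n₁ = 251, n₀ = 349, n = 600; a·n₀/n = 24·349/600 = 13.9600; c·n₁/n = 65·251/600 = 27.1917
RR_MH = (6.4742 + 13.9600) / (39.8508 + 27.1917) = 20.4342 / 67.0425 = 0.30480

0.30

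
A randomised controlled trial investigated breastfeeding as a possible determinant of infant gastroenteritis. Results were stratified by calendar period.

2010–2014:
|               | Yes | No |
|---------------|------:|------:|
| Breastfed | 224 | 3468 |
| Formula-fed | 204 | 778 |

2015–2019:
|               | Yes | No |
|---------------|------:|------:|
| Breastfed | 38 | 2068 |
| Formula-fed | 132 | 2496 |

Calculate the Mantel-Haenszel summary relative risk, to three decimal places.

RR_MH = Σ(aᵢ·n₀ᵢ/nᵢ) / Σ(cᵢ·n₁ᵢ/nᵢ), with n₁ᵢ = aᵢ+bᵢ (exposed), n₀ᵢ = cᵢ+dᵢ (unexposed), nᵢ = n₁ᵢ+n₀ᵢ.
Stratum 1 (2010–2014): n₁ = 3692, n₀ = 982, n = 4674; a·n₀/n = 224·982/4674 = 47.0620; c·n₁/n = 204·3692/4674 = 161.1399
Stratum 2 (2015–2019): n₁ = 2106, n₀ = 2628, n = 4734; a·n₀/n = 38·2628/4734 = 21.0951; c·n₁/n = 132·2106/4734 = 58.7224
RR_MH = (47.0620 + 21.0951) / (161.1399 + 58.7224) = 68.1571 / 219.8624 = 0.31000

0.310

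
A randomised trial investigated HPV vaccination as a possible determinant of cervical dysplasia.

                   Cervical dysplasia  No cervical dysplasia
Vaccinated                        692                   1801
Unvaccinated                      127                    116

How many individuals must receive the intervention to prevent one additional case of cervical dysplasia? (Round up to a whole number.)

5

Risk in treated group = 692/2493 = 0.27758; risk in control = 127/243 = 0.52263.
Absolute risk reduction = 0.52263 − 0.27758 = 0.24506
NNT = 1 / ARR = 1 / 0.24506 = 4.081 → round up → 5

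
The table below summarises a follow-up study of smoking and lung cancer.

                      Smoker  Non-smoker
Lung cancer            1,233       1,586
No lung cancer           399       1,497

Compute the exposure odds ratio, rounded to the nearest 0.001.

2.917

Reading the table with exposure as columns: a = 1233 (Smoker, case), b = 399 (Smoker, non-case), c = 1586 (Non-smoker, case), d = 1497.
OR = (a·d)/(b·c) = (1233 × 1497) / (399 × 1586) = 1845801 / 632814 = 2.91681
The odds of lung cancer are about 2.92 times as high in the smoker group.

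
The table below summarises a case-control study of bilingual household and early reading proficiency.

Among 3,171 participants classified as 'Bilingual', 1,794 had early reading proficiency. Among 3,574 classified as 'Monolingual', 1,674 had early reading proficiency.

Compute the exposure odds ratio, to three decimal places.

1.479

From the description: a = 1794, b = 1377, c = 1674, d = 1900.
OR = (a·d)/(b·c) = (1794 × 1900) / (1377 × 1674) = 3408600 / 2305098 = 1.47872
The odds of early reading proficiency are about 1.48 times as high in the bilingual group.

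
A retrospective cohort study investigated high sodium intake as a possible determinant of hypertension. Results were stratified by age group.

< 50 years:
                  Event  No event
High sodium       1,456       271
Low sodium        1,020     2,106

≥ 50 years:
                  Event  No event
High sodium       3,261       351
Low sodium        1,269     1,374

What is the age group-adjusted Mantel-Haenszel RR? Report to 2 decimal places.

RR_MH = Σ(aᵢ·n₀ᵢ/nᵢ) / Σ(cᵢ·n₁ᵢ/nᵢ), with n₁ᵢ = aᵢ+bᵢ (exposed), n₀ᵢ = cᵢ+dᵢ (unexposed), nᵢ = n₁ᵢ+n₀ᵢ.
Stratum 1 (< 50 years): n₁ = 1727, n₀ = 3126, n = 4853; a·n₀/n = 1456·3126/4853 = 937.8644; c·n₁/n = 1020·1727/4853 = 362.9796
Stratum 2 (≥ 50 years): n₁ = 3612, n₀ = 2643, n = 6255; a·n₀/n = 3261·2643/6255 = 1377.9094; c·n₁/n = 1269·3612/6255 = 732.7942
RR_MH = (937.8644 + 1377.9094) / (362.9796 + 732.7942) = 2315.7738 / 1095.7738 = 2.11337

2.11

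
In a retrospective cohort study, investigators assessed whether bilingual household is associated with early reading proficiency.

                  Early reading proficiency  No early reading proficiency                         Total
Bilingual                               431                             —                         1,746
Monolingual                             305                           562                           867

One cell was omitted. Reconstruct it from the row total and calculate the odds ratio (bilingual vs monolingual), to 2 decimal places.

0.60

The missing cell is in the exposed row: 1746 − 431 = 1315.
So a = 431, b = 1315, c = 305, d = 562.
OR = (a·d)/(b·c) = (431 × 562) / (1315 × 305) = 242222 / 401075 = 0.60393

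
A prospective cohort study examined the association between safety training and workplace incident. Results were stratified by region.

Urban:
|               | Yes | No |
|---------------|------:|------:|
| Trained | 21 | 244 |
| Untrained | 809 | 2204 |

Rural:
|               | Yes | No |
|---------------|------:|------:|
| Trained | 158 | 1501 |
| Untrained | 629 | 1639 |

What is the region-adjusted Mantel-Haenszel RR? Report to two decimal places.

0.33

RR_MH = Σ(aᵢ·n₀ᵢ/nᵢ) / Σ(cᵢ·n₁ᵢ/nᵢ), with n₁ᵢ = aᵢ+bᵢ (exposed), n₀ᵢ = cᵢ+dᵢ (unexposed), nᵢ = n₁ᵢ+n₀ᵢ.
Stratum 1 (Urban): n₁ = 265, n₀ = 3013, n = 3278; a·n₀/n = 21·3013/3278 = 19.3023; c·n₁/n = 809·265/3278 = 65.4012
Stratum 2 (Rural): n₁ = 1659, n₀ = 2268, n = 3927; a·n₀/n = 158·2268/3927 = 91.2513; c·n₁/n = 629·1659/3927 = 265.7273
RR_MH = (19.3023 + 91.2513) / (65.4012 + 265.7273) = 110.5537 / 331.1284 = 0.33387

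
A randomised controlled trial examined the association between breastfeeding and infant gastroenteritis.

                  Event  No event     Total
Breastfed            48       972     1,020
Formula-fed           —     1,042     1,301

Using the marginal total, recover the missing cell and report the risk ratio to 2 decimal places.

The missing cell is in the unexposed row: 1301 − 1042 = 259.
So a = 48, b = 972, c = 259, d = 1042.
RR = [a/(a+b)] / [c/(c+d)] = (48/1020) / (259/1301) = 0.04706/0.19908 = 0.23638

0.24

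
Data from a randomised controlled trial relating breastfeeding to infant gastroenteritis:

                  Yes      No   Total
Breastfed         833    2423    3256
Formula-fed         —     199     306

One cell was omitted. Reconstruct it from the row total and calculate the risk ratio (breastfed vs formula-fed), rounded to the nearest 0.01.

The missing cell is in the unexposed row: 306 − 199 = 107.
So a = 833, b = 2423, c = 107, d = 199.
RR = [a/(a+b)] / [c/(c+d)] = (833/3256) / (107/306) = 0.25584/0.34967 = 0.73164

0.73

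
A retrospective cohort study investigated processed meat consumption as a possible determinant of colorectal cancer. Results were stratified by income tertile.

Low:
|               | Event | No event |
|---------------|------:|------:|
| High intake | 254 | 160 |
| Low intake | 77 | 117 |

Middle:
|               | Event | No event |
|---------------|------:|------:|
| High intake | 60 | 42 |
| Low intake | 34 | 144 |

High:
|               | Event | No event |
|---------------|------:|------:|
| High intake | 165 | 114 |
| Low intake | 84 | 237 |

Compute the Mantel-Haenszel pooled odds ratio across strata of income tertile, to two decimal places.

OR_MH = Σ(aᵢdᵢ/nᵢ) / Σ(bᵢcᵢ/nᵢ), where nᵢ is the stratum total.
Stratum 1 (Low): n = 608; a·d/n = 254·117/608 = 48.8783; b·c/n = 160·77/608 = 20.2632
Stratum 2 (Middle): n = 280; a·d/n = 60·144/280 = 30.8571; b·c/n = 42·34/280 = 5.1000
Stratum 3 (High): n = 600; a·d/n = 165·237/600 = 65.1750; b·c/n = 114·84/600 = 15.9600
OR_MH = (48.8783 + 30.8571 + 65.1750) / (20.2632 + 5.1000 + 15.9600) = 144.9104 / 41.3232 = 3.50676

3.51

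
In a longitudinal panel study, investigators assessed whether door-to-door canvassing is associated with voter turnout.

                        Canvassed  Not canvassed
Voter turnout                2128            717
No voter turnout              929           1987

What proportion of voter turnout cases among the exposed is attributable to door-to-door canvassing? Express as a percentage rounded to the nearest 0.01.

Reading the table with exposure as columns: a = 2128 (Canvassed, case), b = 929 (Canvassed, non-case), c = 717 (Not canvassed, case), d = 1987.
Risk in exposed = 2128/3057 = 0.69611; risk in unexposed = 717/2704 = 0.26516.
RR = 0.69611/0.26516 = 2.62521
AR% = (RR − 1)/RR × 100 = (2.62521 − 1)/2.62521 × 100 = 61.9078%

61.91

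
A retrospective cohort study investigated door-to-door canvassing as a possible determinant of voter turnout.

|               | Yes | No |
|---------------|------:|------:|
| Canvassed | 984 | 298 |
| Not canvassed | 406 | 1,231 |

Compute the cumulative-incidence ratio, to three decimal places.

3.095

Cells: a = 984, b = 298, c = 406, d = 1231.
Risk in exposed = 984/1282 = 0.76755; risk in unexposed = 406/1637 = 0.24801.
RR = 0.76755 / 0.24801 = 3.09478
The risk among the exposed is 3.09 times that among the unexposed.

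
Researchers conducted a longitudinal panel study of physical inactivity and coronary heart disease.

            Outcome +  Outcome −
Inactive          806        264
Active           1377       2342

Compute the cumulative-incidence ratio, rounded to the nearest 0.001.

2.034

Cells: a = 806, b = 264, c = 1377, d = 2342.
Risk in exposed = 806/1070 = 0.75327; risk in unexposed = 1377/3719 = 0.37026.
RR = 0.75327 / 0.37026 = 2.03443
The risk among the exposed is 2.03 times that among the unexposed.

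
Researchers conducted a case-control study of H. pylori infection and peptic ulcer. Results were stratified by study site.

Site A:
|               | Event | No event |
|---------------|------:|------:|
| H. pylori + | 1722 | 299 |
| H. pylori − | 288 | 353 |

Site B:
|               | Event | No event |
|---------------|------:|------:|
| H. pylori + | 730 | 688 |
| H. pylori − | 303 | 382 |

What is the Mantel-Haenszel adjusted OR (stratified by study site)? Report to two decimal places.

OR_MH = Σ(aᵢdᵢ/nᵢ) / Σ(bᵢcᵢ/nᵢ), where nᵢ is the stratum total.
Stratum 1 (Site A): n = 2662; a·d/n = 1722·353/2662 = 228.3494; b·c/n = 299·288/2662 = 32.3486
Stratum 2 (Site B): n = 2103; a·d/n = 730·382/2103 = 132.6010; b·c/n = 688·303/2103 = 99.1270
OR_MH = (228.3494 + 132.6010) / (32.3486 + 99.1270) = 360.9504 / 131.4756 = 2.74538

2.75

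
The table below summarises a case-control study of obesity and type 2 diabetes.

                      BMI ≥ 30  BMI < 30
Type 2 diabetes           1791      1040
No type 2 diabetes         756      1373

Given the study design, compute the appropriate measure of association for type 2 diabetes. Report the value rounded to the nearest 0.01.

Reading the table with exposure as columns: a = 1791 (BMI ≥ 30, case), b = 756 (BMI ≥ 30, non-case), c = 1040 (BMI < 30, case), d = 1373.
This is a case-control study: participants were sampled on outcome status, so risks in the source population cannot be estimated directly — relative risk is not valid here. The odds ratio is the appropriate measure.
OR = (a·d)/(b·c) = (1791 × 1373) / (756 × 1040) = 2459043 / 786240 = 3.12760

3.13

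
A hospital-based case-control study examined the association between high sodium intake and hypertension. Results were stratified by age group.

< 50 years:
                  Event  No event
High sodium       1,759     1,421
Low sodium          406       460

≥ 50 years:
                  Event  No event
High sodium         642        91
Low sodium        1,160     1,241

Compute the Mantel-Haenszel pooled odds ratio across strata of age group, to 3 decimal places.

2.577

OR_MH = Σ(aᵢdᵢ/nᵢ) / Σ(bᵢcᵢ/nᵢ), where nᵢ is the stratum total.
Stratum 1 (< 50 years): n = 4046; a·d/n = 1759·460/4046 = 199.9852; b·c/n = 1421·406/4046 = 142.5917
Stratum 2 (≥ 50 years): n = 3134; a·d/n = 642·1241/3134 = 254.2189; b·c/n = 91·1160/3134 = 33.6822
OR_MH = (199.9852 + 254.2189) / (142.5917 + 33.6822) = 454.2041 / 176.2739 = 2.57670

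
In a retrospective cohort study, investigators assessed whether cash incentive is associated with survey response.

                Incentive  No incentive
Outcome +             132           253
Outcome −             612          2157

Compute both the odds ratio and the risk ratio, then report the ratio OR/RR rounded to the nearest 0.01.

1.09

Reading the table with exposure as columns: a = 132 (Incentive, case), b = 612 (Incentive, non-case), c = 253 (No incentive, case), d = 2157.
OR = (132·2157)/(612·253) = 284724/154836 = 1.83887
Risk in exposed = 132/744 = 0.17742; risk in unexposed = 253/2410 = 0.10498; RR = 1.69004
OR/RR = 1.83887 / 1.69004 = 1.08806
The outcome is not rare, so the OR lies further from 1 than the RR.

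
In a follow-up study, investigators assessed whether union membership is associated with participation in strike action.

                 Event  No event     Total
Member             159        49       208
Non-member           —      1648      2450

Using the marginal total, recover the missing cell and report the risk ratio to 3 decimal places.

The missing cell is in the unexposed row: 2450 − 1648 = 802.
So a = 159, b = 49, c = 802, d = 1648.
RR = [a/(a+b)] / [c/(c+d)] = (159/208) / (802/2450) = 0.76442/0.32735 = 2.33521

2.335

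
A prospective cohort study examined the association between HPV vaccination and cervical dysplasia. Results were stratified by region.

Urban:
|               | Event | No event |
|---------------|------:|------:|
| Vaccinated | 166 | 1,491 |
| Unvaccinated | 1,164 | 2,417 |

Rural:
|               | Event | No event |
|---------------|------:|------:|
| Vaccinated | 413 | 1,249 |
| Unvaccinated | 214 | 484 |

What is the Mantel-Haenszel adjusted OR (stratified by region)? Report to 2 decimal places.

OR_MH = Σ(aᵢdᵢ/nᵢ) / Σ(bᵢcᵢ/nᵢ), where nᵢ is the stratum total.
Stratum 1 (Urban): n = 5238; a·d/n = 166·2417/5238 = 76.5983; b·c/n = 1491·1164/5238 = 331.3333
Stratum 2 (Rural): n = 2360; a·d/n = 413·484/2360 = 84.7000; b·c/n = 1249·214/2360 = 113.2568
OR_MH = (76.5983 + 84.7000) / (331.3333 + 113.2568) = 161.2983 / 444.5901 = 0.36280

0.36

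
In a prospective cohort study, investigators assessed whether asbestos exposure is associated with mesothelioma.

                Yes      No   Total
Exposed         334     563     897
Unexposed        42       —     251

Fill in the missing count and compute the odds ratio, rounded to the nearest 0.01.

The missing cell is in the unexposed row: 251 − 42 = 209.
So a = 334, b = 563, c = 42, d = 209.
OR = (a·d)/(b·c) = (334 × 209) / (563 × 42) = 69806 / 23646 = 2.95213

2.95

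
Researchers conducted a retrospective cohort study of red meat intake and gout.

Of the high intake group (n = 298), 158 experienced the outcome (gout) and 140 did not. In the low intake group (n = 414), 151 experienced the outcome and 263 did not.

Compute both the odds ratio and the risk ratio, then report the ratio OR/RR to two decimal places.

From the description: a = 158, b = 140, c = 151, d = 263.
OR = (158·263)/(140·151) = 41554/21140 = 1.96566
Risk in exposed = 158/298 = 0.53020; risk in unexposed = 151/414 = 0.36473; RR = 1.45366
OR/RR = 1.96566 / 1.45366 = 1.35221
The outcome is not rare, so the OR lies further from 1 than the RR.

1.35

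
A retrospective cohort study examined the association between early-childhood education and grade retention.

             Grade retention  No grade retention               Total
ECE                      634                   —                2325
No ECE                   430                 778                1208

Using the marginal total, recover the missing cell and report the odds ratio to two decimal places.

The missing cell is in the exposed row: 2325 − 634 = 1691.
So a = 634, b = 1691, c = 430, d = 778.
OR = (a·d)/(b·c) = (634 × 778) / (1691 × 430) = 493252 / 727130 = 0.67835

0.68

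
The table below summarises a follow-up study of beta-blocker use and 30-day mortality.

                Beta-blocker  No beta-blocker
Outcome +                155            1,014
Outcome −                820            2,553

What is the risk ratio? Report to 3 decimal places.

0.559

Reading the table with exposure as columns: a = 155 (Beta-blocker, case), b = 820 (Beta-blocker, non-case), c = 1014 (No beta-blocker, case), d = 2553.
Risk in exposed = 155/975 = 0.15897; risk in unexposed = 1014/3567 = 0.28427.
RR = 0.15897 / 0.28427 = 0.55923
The risk is 44% lower among the exposed than among the unexposed.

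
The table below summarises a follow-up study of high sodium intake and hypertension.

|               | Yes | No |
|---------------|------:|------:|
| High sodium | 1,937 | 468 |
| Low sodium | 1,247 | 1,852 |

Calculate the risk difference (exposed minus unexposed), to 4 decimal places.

Cells: a = 1937, b = 468, c = 1247, d = 1852.
Risk in exposed = 1937/2405 = 0.805405; risk in unexposed = 1247/3099 = 0.402388.
Risk difference = 0.805405 − 0.402388 = 0.403018

0.4030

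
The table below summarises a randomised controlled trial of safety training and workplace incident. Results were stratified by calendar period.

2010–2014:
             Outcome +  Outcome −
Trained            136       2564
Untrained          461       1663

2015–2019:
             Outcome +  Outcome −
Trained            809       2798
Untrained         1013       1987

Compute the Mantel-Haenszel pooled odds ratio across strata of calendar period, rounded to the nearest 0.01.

OR_MH = Σ(aᵢdᵢ/nᵢ) / Σ(bᵢcᵢ/nᵢ), where nᵢ is the stratum total.
Stratum 1 (2010–2014): n = 4824; a·d/n = 136·1663/4824 = 46.8839; b·c/n = 2564·461/4824 = 245.0257
Stratum 2 (2015–2019): n = 6607; a·d/n = 809·1987/6607 = 243.3000; b·c/n = 2798·1013/6607 = 428.9956
OR_MH = (46.8839 + 243.3000) / (245.0257 + 428.9956) = 290.1839 / 674.0213 = 0.43053

0.43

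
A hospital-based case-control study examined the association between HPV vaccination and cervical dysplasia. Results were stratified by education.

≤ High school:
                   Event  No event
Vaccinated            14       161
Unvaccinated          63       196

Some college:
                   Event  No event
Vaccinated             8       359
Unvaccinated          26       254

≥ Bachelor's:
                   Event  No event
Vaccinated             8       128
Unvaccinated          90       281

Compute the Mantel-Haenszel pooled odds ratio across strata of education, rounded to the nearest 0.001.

0.230

OR_MH = Σ(aᵢdᵢ/nᵢ) / Σ(bᵢcᵢ/nᵢ), where nᵢ is the stratum total.
Stratum 1 (≤ High school): n = 434; a·d/n = 14·196/434 = 6.3226; b·c/n = 161·63/434 = 23.3710
Stratum 2 (Some college): n = 647; a·d/n = 8·254/647 = 3.1406; b·c/n = 359·26/647 = 14.4266
Stratum 3 (≥ Bachelor's): n = 507; a·d/n = 8·281/507 = 4.4339; b·c/n = 128·90/507 = 22.7219
OR_MH = (6.3226 + 3.1406 + 4.4339) / (23.3710 + 14.4266 + 22.7219) = 13.8972 / 60.5194 = 0.22963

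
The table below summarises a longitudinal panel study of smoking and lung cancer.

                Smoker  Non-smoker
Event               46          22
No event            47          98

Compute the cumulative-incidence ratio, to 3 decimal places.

2.698

Reading the table with exposure as columns: a = 46 (Smoker, case), b = 47 (Smoker, non-case), c = 22 (Non-smoker, case), d = 98.
Risk in exposed = 46/93 = 0.49462; risk in unexposed = 22/120 = 0.18333.
RR = 0.49462 / 0.18333 = 2.69795
The risk among the exposed is 2.70 times that among the unexposed.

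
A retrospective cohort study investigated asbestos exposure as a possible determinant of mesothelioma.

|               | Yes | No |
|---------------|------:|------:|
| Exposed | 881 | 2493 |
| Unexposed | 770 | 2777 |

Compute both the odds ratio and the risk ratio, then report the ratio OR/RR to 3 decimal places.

Cells: a = 881, b = 2493, c = 770, d = 2777.
OR = (881·2777)/(2493·770) = 2446537/1919610 = 1.27450
Risk in exposed = 881/3374 = 0.26111; risk in unexposed = 770/3547 = 0.21708; RR = 1.20282
OR/RR = 1.27450 / 1.20282 = 1.05959
The outcome is not rare, so the OR lies further from 1 than the RR.

1.060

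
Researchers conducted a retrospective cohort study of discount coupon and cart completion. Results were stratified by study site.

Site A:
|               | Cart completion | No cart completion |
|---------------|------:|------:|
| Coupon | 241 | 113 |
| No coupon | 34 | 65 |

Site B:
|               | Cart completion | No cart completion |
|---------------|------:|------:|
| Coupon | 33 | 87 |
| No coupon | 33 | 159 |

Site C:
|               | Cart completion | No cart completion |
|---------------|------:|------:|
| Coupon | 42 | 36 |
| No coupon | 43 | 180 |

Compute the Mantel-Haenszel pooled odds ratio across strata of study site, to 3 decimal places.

3.352

OR_MH = Σ(aᵢdᵢ/nᵢ) / Σ(bᵢcᵢ/nᵢ), where nᵢ is the stratum total.
Stratum 1 (Site A): n = 453; a·d/n = 241·65/453 = 34.5806; b·c/n = 113·34/453 = 8.4812
Stratum 2 (Site B): n = 312; a·d/n = 33·159/312 = 16.8173; b·c/n = 87·33/312 = 9.2019
Stratum 3 (Site C): n = 301; a·d/n = 42·180/301 = 25.1163; b·c/n = 36·43/301 = 5.1429
OR_MH = (34.5806 + 16.8173 + 25.1163) / (8.4812 + 9.2019 + 5.1429) = 76.5142 / 22.8260 = 3.35206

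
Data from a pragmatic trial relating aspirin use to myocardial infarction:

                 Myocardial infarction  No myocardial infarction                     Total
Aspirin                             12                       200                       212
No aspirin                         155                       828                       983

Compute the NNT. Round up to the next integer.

10

Risk in treated group = 12/212 = 0.05660; risk in control = 155/983 = 0.15768.
Absolute risk reduction = 0.15768 − 0.05660 = 0.10108
NNT = 1 / ARR = 1 / 0.10108 = 9.893 → round up → 10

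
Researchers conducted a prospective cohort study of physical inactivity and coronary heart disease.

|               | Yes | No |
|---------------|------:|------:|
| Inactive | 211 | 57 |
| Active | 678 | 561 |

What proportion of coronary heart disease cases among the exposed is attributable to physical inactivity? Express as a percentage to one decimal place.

30.5

Cells: a = 211, b = 57, c = 678, d = 561.
Risk in exposed = 211/268 = 0.78731; risk in unexposed = 678/1239 = 0.54722.
RR = 0.78731/0.54722 = 1.43876
AR% = (RR − 1)/RR × 100 = (1.43876 − 1)/1.43876 × 100 = 30.4959%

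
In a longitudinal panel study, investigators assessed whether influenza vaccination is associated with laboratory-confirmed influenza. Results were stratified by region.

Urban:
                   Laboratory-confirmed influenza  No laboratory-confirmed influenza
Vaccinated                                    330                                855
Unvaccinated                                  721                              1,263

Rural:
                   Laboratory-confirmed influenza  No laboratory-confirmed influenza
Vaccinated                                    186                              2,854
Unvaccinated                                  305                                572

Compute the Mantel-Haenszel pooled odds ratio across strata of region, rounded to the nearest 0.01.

OR_MH = Σ(aᵢdᵢ/nᵢ) / Σ(bᵢcᵢ/nᵢ), where nᵢ is the stratum total.
Stratum 1 (Urban): n = 3169; a·d/n = 330·1263/3169 = 131.5210; b·c/n = 855·721/3169 = 194.5267
Stratum 2 (Rural): n = 3917; a·d/n = 186·572/3917 = 27.1616; b·c/n = 2854·305/3917 = 222.2287
OR_MH = (131.5210 + 27.1616) / (194.5267 + 222.2287) = 158.6826 / 416.7554 = 0.38076

0.38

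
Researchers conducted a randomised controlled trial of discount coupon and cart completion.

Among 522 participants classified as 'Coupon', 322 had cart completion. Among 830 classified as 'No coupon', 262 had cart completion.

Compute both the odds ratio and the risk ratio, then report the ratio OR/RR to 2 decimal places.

1.79

From the description: a = 322, b = 200, c = 262, d = 568.
OR = (322·568)/(200·262) = 182896/52400 = 3.49038
Risk in exposed = 322/522 = 0.61686; risk in unexposed = 262/830 = 0.31566; RR = 1.95417
OR/RR = 3.49038 / 1.95417 = 1.78612
The outcome is not rare, so the OR lies further from 1 than the RR.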